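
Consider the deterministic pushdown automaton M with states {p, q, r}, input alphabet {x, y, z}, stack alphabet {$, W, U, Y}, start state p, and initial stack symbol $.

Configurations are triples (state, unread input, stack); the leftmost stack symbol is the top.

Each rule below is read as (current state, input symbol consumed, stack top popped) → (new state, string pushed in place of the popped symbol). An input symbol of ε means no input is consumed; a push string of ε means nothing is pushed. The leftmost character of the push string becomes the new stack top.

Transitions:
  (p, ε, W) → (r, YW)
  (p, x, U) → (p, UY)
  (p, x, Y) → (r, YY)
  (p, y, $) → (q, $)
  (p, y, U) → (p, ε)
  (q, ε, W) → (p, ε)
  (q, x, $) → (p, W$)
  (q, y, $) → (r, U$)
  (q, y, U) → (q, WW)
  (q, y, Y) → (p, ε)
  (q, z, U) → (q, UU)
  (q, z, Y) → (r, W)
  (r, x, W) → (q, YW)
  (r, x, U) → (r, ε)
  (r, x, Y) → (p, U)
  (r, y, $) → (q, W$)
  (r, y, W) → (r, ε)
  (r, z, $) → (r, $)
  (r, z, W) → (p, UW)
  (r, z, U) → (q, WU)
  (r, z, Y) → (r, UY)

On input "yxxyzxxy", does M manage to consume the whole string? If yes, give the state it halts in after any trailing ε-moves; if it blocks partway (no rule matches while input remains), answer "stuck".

(p, yxxyzxxy, $)
  read y, top $: go to q, push $ → (q, xxyzxxy, $)
  read x, top $: go to p, push W$ → (p, xyzxxy, W$)
  ε-move, top W: go to r, push YW → (r, xyzxxy, YW$)
  read x, top Y: go to p, push U → (p, yzxxy, UW$)
  read y, top U: go to p, push ε → (p, zxxy, W$)
  ε-move, top W: go to r, push YW → (r, zxxy, YW$)
  read z, top Y: go to r, push UY → (r, xxy, UYW$)
  read x, top U: go to r, push ε → (r, xy, YW$)
  read x, top Y: go to p, push U → (p, y, UW$)
  read y, top U: go to p, push ε → (p, ε, W$)
  ε-move, top W: go to r, push YW → (r, ε, YW$)
All input consumed; M is in state r.

r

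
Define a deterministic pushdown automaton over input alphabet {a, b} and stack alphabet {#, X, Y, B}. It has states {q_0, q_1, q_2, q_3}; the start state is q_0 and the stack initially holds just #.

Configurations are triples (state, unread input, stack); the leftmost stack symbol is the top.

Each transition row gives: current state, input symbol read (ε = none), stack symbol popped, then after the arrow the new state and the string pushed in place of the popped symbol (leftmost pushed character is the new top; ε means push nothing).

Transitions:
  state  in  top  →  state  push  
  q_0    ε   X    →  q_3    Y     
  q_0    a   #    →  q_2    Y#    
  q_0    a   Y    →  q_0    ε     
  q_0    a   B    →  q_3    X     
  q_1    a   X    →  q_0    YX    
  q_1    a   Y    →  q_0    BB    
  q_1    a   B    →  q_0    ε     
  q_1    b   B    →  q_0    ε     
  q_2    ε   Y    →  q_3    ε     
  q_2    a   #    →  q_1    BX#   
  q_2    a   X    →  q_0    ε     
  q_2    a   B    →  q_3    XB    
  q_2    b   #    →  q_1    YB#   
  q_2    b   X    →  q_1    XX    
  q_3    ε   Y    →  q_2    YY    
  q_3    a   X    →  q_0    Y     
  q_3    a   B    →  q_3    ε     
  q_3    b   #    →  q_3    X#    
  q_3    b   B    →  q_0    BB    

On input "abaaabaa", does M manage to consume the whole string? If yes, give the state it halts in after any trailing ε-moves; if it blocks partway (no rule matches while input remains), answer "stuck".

q_0

(q_0, abaaabaa, #) ⊢ (q_2, baaabaa, Y#) ⊢ (q_3, baaabaa, #) ⊢ (q_3, aaabaa, X#) ⊢ (q_0, aabaa, Y#) ⊢ (q_0, abaa, #) ⊢ (q_2, baa, Y#) ⊢ (q_3, baa, #) ⊢ (q_3, aa, X#) ⊢ (q_0, a, Y#) ⊢ (q_0, ε, #)
All input consumed; M is in state q_0.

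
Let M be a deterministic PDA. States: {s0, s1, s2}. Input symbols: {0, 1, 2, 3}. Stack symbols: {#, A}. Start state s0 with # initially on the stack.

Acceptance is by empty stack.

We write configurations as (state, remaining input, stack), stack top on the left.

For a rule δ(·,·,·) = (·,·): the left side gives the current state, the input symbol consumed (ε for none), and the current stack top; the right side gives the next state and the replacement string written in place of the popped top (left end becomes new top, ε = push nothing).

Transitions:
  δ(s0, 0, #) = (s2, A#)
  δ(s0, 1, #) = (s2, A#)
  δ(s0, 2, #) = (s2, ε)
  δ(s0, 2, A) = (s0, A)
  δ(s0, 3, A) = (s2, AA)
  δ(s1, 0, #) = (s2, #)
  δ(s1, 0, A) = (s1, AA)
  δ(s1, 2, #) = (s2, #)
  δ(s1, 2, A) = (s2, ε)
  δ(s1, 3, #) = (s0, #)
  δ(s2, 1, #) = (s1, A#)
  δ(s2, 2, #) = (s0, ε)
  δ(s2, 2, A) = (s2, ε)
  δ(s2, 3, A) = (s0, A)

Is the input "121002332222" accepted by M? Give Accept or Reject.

(s0, 121002332222, #)
  read 1, top #: go to s2, push A# → (s2, 21002332222, A#)
  read 2, top A: go to s2, push ε → (s2, 1002332222, #)
  read 1, top #: go to s1, push A# → (s1, 002332222, A#)
  read 0, top A: go to s1, push AA → (s1, 02332222, AA#)
  read 0, top A: go to s1, push AA → (s1, 2332222, AAA#)
  read 2, top A: go to s2, push ε → (s2, 332222, AA#)
  read 3, top A: go to s0, push A → (s0, 32222, AA#)
  read 3, top A: go to s2, push AA → (s2, 2222, AAA#)
  read 2, top A: go to s2, push ε → (s2, 222, AA#)
  read 2, top A: go to s2, push ε → (s2, 22, A#)
  read 2, top A: go to s2, push ε → (s2, 2, #)
  read 2, top #: go to s0, push ε → (s0, ε, ε)
All input consumed and the stack is empty.

Accept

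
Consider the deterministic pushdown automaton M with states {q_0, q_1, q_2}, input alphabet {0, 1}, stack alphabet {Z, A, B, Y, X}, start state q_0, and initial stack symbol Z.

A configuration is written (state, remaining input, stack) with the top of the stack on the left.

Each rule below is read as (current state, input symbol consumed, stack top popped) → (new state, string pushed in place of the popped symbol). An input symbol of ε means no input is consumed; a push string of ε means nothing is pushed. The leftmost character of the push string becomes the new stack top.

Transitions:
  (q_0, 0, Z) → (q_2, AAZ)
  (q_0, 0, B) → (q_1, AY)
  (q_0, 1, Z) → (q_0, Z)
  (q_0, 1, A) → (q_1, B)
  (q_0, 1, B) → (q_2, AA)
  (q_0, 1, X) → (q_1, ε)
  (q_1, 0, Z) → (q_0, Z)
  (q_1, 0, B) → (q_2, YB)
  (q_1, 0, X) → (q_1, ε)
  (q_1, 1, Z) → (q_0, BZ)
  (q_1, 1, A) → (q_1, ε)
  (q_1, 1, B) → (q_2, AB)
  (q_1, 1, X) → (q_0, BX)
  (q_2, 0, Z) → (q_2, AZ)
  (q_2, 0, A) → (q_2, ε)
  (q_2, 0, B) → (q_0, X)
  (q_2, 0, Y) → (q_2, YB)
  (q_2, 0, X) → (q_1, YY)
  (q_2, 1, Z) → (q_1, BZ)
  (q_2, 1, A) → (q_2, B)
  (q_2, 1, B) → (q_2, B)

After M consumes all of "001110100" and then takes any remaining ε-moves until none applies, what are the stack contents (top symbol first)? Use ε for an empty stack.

(q_0, 001110100, Z)
  read 0, top Z: go to q_2, push AAZ → (q_2, 01110100, AAZ)
  read 0, top A: go to q_2, push ε → (q_2, 1110100, AZ)
  read 1, top A: go to q_2, push B → (q_2, 110100, BZ)
  read 1, top B: go to q_2, push B → (q_2, 10100, BZ)
  read 1, top B: go to q_2, push B → (q_2, 0100, BZ)
  read 0, top B: go to q_0, push X → (q_0, 100, XZ)
  read 1, top X: go to q_1, push ε → (q_1, 00, Z)
  read 0, top Z: go to q_0, push Z → (q_0, 0, Z)
  read 0, top Z: go to q_2, push AAZ → (q_2, ε, AAZ)
All input consumed in state q_2 with stack AAZ.

AAZ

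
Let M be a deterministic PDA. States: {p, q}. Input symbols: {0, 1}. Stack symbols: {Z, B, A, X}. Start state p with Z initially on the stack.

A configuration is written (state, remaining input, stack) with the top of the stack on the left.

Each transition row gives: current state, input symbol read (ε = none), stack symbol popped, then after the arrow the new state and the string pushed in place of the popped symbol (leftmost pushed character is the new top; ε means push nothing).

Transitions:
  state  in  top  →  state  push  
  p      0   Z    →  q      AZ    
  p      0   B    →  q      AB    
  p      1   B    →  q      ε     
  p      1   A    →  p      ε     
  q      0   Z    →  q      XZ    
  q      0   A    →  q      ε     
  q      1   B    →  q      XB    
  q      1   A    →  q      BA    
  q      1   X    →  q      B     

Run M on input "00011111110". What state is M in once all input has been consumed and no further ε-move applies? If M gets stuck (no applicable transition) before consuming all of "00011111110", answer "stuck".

stuck

(p, 00011111110, Z) ⊢ (q, 0011111110, AZ) ⊢ (q, 011111110, Z) ⊢ (q, 11111110, XZ) ⊢ (q, 1111110, BZ) ⊢ (q, 111110, XBZ) ⊢ (q, 11110, BBZ) ⊢ (q, 1110, XBBZ) ⊢ (q, 110, BBBZ) ⊢ (q, 10, XBBBZ) ⊢ (q, 0, BBBBZ)
No transition for (q, 0, top B); M blocks with input 0 remaining.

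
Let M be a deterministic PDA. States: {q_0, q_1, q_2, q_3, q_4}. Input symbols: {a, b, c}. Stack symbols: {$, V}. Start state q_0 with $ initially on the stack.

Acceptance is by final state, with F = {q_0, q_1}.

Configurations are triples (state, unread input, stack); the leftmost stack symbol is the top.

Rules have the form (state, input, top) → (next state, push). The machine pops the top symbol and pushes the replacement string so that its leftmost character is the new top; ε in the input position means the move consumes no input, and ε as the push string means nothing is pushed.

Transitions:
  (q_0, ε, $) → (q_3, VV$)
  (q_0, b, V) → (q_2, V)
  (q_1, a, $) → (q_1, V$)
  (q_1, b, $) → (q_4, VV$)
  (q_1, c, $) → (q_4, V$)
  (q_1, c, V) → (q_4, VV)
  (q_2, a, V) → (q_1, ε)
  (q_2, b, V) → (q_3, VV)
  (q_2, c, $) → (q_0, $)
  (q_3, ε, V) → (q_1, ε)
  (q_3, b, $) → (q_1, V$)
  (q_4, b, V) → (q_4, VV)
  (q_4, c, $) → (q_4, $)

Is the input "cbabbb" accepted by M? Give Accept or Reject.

Reject

(q_0, cbabbb, $)
  ε-move, top $: go to q_3, push VV$ → (q_3, cbabbb, VV$)
  ε-move, top V: go to q_1, push ε → (q_1, cbabbb, V$)
  read c, top V: go to q_4, push VV → (q_4, babbb, VV$)
  read b, top V: go to q_4, push VV → (q_4, abbb, VVV$)
No transition applies at (q_4, abbb, VVV$); input not fully consumed.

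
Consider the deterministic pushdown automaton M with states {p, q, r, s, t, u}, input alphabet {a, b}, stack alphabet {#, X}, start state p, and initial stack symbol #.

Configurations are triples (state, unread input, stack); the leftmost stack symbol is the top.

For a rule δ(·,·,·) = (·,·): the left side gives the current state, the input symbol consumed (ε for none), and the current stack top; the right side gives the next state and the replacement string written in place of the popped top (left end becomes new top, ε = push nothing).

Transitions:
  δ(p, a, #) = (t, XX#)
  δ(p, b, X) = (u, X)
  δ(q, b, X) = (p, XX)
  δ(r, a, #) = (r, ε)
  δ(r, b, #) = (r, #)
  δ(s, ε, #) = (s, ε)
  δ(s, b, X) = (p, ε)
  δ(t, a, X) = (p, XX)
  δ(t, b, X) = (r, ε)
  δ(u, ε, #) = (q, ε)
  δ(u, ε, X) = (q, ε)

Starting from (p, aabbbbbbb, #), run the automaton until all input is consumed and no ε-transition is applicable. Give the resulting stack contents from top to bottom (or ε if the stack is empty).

XX#

(p, aabbbbbbb, #) ⊢ (t, abbbbbbb, XX#) ⊢ (p, bbbbbbb, XXX#) ⊢ (u, bbbbbb, XXX#) ⊢ (q, bbbbbb, XX#) ⊢ (p, bbbbb, XXX#) ⊢ (u, bbbb, XXX#) ⊢ (q, bbbb, XX#) ⊢ (p, bbb, XXX#) ⊢ (u, bb, XXX#) ⊢ (q, bb, XX#) ⊢ (p, b, XXX#) ⊢ (u, ε, XXX#) ⊢ (q, ε, XX#)
All input consumed in state q with stack XX#.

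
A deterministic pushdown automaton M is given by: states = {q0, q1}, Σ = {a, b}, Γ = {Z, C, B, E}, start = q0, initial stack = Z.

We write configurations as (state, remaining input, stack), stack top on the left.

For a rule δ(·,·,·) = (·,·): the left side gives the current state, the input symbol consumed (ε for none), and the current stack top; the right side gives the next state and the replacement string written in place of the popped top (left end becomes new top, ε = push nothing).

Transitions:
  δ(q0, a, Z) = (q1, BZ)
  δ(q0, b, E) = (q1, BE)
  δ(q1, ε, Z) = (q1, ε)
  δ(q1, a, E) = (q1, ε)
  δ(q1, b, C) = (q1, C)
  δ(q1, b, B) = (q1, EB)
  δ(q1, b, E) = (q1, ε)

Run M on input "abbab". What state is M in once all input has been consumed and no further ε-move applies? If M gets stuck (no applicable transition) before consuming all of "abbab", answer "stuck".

stuck

(q0, abbab, Z)
  read a, top Z: go to q1, push BZ → (q1, bbab, BZ)
  read b, top B: go to q1, push EB → (q1, bab, EBZ)
  read b, top E: go to q1, push ε → (q1, ab, BZ)
No transition for (q1, a, top B); M blocks with input ab remaining.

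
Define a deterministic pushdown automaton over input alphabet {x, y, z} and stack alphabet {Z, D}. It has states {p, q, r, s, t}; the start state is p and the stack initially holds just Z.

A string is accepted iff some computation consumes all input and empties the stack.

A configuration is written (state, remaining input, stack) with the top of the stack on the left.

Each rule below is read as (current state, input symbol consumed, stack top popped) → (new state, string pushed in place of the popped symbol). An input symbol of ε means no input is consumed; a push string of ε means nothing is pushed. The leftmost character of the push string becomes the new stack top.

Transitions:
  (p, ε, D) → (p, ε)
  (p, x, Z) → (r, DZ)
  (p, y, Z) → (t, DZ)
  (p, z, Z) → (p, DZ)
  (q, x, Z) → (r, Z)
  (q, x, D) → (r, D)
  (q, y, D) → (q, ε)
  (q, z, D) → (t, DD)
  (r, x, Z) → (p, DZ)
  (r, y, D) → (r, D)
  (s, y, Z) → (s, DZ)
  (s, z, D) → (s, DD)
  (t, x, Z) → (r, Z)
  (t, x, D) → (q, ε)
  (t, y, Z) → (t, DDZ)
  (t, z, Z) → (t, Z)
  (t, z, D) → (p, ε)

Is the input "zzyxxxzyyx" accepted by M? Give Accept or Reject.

Reject

(p, zzyxxxzyyx, Z) ⊢ (p, zyxxxzyyx, DZ) ⊢ (p, zyxxxzyyx, Z) ⊢ (p, yxxxzyyx, DZ) ⊢ (p, yxxxzyyx, Z) ⊢ (t, xxxzyyx, DZ) ⊢ (q, xxzyyx, Z) ⊢ (r, xzyyx, Z) ⊢ (p, zyyx, DZ) ⊢ (p, zyyx, Z) ⊢ (p, yyx, DZ) ⊢ (p, yyx, Z) ⊢ (t, yx, DZ)
No transition applies at (t, yx, DZ); input not fully consumed.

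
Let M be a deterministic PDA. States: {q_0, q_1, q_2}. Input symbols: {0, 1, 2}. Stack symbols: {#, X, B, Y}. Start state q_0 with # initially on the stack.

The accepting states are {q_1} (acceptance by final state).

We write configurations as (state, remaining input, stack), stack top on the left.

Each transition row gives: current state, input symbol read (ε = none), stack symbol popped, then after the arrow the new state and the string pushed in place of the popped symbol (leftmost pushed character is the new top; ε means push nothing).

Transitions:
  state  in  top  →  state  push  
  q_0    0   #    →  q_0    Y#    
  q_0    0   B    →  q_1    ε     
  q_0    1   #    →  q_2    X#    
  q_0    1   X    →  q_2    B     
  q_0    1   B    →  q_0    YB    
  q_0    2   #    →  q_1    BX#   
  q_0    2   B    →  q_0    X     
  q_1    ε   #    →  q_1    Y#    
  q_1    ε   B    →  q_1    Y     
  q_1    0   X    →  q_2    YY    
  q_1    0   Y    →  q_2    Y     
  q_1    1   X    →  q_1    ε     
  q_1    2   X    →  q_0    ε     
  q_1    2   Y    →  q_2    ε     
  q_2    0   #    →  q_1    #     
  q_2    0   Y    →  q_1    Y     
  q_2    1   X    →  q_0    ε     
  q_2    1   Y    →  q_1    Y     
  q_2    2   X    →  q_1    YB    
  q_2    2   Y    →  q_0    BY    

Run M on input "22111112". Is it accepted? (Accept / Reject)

(q_0, 22111112, #) ⊢ (q_1, 2111112, BX#) ⊢ (q_1, 2111112, YX#) ⊢ (q_2, 111112, X#) ⊢ (q_0, 11112, #) ⊢ (q_2, 1112, X#) ⊢ (q_0, 112, #) ⊢ (q_2, 12, X#) ⊢ (q_0, 2, #) ⊢ (q_1, ε, BX#)
All input consumed; state q_1 ∈ F.

Accept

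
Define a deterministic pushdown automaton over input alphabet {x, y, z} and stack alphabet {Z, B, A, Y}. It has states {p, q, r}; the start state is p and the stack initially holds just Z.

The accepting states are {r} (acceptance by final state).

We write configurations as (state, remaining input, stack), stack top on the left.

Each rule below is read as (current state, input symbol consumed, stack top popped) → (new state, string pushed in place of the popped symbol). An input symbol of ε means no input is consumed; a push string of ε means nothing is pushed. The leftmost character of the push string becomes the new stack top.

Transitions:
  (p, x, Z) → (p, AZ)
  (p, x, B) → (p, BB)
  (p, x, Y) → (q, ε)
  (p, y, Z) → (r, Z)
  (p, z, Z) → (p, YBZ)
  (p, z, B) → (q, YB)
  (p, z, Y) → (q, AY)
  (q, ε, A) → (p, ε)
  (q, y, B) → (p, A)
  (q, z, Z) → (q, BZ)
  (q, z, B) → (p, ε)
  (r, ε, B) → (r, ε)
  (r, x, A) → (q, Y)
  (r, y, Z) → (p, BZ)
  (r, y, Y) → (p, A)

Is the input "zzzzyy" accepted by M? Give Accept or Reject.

(p, zzzzyy, Z)
  read z, top Z: go to p, push YBZ → (p, zzzyy, YBZ)
  read z, top Y: go to q, push AY → (q, zzyy, AYBZ)
  ε-move, top A: go to p, push ε → (p, zzyy, YBZ)
  read z, top Y: go to q, push AY → (q, zyy, AYBZ)
  ε-move, top A: go to p, push ε → (p, zyy, YBZ)
  read z, top Y: go to q, push AY → (q, yy, AYBZ)
  ε-move, top A: go to p, push ε → (p, yy, YBZ)
No transition applies at (p, yy, YBZ); input not fully consumed.

Reject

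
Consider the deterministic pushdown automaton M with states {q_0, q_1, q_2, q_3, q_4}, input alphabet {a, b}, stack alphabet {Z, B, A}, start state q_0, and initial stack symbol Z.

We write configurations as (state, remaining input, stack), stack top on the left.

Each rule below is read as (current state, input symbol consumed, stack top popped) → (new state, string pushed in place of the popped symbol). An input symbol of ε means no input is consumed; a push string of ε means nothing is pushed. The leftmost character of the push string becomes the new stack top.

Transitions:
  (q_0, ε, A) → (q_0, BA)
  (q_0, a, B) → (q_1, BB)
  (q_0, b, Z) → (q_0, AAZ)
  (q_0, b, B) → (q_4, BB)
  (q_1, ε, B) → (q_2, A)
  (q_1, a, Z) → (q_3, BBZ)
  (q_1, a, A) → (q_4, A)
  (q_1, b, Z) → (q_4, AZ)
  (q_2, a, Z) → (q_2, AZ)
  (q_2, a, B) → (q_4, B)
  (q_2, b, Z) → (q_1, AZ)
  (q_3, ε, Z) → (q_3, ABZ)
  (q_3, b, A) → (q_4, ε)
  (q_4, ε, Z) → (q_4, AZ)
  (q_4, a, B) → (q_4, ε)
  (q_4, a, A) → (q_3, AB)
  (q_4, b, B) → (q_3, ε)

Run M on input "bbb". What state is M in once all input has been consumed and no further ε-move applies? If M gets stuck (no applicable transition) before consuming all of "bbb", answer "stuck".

(q_0, bbb, Z) ⊢ (q_0, bb, AAZ) ⊢ (q_0, bb, BAAZ) ⊢ (q_4, b, BBAAZ) ⊢ (q_3, ε, BAAZ)
All input consumed; M is in state q_3.

q_3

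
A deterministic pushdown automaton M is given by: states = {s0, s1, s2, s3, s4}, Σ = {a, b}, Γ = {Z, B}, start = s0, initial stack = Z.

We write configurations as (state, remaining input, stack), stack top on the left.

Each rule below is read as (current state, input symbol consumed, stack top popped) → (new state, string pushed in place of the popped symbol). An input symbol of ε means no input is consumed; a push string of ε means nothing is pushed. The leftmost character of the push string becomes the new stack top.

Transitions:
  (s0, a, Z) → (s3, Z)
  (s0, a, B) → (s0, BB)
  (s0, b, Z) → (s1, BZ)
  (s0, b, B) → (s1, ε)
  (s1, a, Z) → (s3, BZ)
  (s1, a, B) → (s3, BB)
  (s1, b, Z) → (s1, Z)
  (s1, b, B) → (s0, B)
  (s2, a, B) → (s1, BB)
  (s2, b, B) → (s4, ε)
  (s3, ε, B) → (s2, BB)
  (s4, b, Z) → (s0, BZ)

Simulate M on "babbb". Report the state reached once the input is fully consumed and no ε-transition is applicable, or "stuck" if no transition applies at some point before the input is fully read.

stuck

(s0, babbb, Z) ⊢ (s1, abbb, BZ) ⊢ (s3, bbb, BBZ) ⊢ (s2, bbb, BBBZ) ⊢ (s4, bb, BBZ)
No transition for (s4, b, top B); M blocks with input bb remaining.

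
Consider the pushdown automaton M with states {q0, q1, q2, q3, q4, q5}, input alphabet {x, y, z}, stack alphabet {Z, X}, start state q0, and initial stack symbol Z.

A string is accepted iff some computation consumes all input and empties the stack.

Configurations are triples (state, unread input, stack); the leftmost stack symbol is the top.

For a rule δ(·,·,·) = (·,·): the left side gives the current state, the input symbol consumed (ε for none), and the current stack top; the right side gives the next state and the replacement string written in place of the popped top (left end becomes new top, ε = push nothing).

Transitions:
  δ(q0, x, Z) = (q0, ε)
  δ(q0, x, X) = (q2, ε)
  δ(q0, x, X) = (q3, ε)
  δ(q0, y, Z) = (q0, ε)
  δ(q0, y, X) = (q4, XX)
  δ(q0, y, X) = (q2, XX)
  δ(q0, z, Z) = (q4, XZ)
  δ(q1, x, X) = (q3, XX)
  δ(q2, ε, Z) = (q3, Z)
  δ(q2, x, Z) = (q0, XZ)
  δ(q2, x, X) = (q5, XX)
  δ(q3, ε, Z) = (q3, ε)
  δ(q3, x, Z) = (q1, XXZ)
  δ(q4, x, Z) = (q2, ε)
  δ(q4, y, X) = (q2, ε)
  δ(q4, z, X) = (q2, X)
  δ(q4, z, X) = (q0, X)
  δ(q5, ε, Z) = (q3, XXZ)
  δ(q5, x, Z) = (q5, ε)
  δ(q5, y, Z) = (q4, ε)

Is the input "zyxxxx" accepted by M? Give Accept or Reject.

One accepting computation: (q0, zyxxxx, Z) ⊢ (q4, yxxxx, XZ) ⊢ (q2, xxxx, Z) ⊢ (q0, xxx, XZ) ⊢ (q2, xx, Z) ⊢ (q0, x, XZ) ⊢ (q3, ε, Z) ⊢ (q3, ε, ε)
All input consumed and the stack is empty.

Accept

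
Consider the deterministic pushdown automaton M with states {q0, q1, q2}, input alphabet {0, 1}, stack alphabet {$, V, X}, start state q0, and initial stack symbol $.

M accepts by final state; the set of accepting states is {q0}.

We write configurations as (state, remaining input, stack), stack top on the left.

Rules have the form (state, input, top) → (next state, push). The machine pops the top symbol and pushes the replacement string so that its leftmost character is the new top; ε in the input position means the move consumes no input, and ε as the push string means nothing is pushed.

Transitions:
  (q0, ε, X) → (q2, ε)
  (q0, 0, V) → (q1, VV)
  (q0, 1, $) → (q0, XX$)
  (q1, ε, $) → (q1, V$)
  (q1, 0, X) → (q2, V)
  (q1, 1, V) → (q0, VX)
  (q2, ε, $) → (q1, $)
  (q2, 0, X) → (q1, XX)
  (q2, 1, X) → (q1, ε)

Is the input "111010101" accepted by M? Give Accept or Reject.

(q0, 111010101, $)
  read 1, top $: go to q0, push XX$ → (q0, 11010101, XX$)
  ε-move, top X: go to q2, push ε → (q2, 11010101, X$)
  read 1, top X: go to q1, push ε → (q1, 1010101, $)
  ε-move, top $: go to q1, push V$ → (q1, 1010101, V$)
  read 1, top V: go to q0, push VX → (q0, 010101, VX$)
  read 0, top V: go to q1, push VV → (q1, 10101, VVX$)
  read 1, top V: go to q0, push VX → (q0, 0101, VXVX$)
  read 0, top V: go to q1, push VV → (q1, 101, VVXVX$)
  read 1, top V: go to q0, push VX → (q0, 01, VXVXVX$)
  read 0, top V: go to q1, push VV → (q1, 1, VVXVXVX$)
  read 1, top V: go to q0, push VX → (q0, ε, VXVXVXVX$)
All input consumed; state q0 ∈ F.

Accept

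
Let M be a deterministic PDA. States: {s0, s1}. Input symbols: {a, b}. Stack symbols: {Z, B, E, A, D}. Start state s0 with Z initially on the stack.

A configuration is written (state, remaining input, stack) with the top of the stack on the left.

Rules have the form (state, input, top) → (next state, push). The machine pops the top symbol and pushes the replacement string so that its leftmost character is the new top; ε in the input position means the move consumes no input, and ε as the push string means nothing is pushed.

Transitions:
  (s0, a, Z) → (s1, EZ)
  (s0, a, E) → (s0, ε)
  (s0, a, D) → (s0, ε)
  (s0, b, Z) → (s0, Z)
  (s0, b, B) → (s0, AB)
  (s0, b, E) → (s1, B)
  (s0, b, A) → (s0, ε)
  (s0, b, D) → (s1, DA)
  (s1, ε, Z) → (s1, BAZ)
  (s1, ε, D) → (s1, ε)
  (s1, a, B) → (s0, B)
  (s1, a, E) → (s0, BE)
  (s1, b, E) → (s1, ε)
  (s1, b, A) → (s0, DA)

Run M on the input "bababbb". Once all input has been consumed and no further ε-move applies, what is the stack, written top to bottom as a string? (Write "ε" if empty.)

ABAZ

(s0, bababbb, Z)
  read b, top Z: go to s0, push Z → (s0, ababbb, Z)
  read a, top Z: go to s1, push EZ → (s1, babbb, EZ)
  read b, top E: go to s1, push ε → (s1, abbb, Z)
  ε-move, top Z: go to s1, push BAZ → (s1, abbb, BAZ)
  read a, top B: go to s0, push B → (s0, bbb, BAZ)
  read b, top B: go to s0, push AB → (s0, bb, ABAZ)
  read b, top A: go to s0, push ε → (s0, b, BAZ)
  read b, top B: go to s0, push AB → (s0, ε, ABAZ)
All input consumed in state s0 with stack ABAZ.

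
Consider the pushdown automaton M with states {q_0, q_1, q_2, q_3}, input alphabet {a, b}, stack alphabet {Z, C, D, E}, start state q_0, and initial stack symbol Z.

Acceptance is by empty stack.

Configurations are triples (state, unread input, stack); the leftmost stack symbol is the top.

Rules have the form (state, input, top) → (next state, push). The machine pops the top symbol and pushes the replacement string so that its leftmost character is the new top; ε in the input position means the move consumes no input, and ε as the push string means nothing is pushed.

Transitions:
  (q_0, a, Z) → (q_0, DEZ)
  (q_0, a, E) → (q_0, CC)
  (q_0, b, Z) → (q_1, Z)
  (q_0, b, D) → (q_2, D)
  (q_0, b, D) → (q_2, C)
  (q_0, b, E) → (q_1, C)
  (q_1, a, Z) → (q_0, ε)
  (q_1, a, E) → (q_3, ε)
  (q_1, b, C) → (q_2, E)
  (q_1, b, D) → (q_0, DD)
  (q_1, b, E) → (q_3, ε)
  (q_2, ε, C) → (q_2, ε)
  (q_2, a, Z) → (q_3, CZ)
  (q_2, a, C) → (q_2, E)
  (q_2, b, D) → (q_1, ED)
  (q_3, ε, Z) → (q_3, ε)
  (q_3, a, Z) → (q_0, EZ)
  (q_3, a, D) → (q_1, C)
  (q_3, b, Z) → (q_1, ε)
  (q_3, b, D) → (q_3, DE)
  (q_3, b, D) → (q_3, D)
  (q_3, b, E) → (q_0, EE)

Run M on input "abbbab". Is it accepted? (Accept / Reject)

No computation consumes all input and empties the stack.

Reject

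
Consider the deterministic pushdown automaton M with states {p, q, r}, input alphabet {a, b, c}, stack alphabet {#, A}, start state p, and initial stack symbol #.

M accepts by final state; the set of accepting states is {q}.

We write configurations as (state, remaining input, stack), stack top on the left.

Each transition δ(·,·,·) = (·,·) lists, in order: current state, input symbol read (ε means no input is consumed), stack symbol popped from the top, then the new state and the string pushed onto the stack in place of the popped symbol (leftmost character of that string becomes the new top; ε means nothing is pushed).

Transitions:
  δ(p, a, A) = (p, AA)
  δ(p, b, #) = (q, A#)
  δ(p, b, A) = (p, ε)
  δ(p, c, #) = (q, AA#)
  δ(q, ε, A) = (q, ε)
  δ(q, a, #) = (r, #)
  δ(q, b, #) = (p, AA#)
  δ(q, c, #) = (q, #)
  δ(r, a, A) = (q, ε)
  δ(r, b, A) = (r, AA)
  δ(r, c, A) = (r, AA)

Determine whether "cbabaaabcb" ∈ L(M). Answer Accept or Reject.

Reject

(p, cbabaaabcb, #)
  read c, top #: go to q, push AA# → (q, babaaabcb, AA#)
  ε-move, top A: go to q, push ε → (q, babaaabcb, A#)
  ε-move, top A: go to q, push ε → (q, babaaabcb, #)
  read b, top #: go to p, push AA# → (p, abaaabcb, AA#)
  read a, top A: go to p, push AA → (p, baaabcb, AAA#)
  read b, top A: go to p, push ε → (p, aaabcb, AA#)
  read a, top A: go to p, push AA → (p, aabcb, AAA#)
  read a, top A: go to p, push AA → (p, abcb, AAAA#)
  read a, top A: go to p, push AA → (p, bcb, AAAAA#)
  read b, top A: go to p, push ε → (p, cb, AAAA#)
No transition applies at (p, cb, AAAA#); input not fully consumed.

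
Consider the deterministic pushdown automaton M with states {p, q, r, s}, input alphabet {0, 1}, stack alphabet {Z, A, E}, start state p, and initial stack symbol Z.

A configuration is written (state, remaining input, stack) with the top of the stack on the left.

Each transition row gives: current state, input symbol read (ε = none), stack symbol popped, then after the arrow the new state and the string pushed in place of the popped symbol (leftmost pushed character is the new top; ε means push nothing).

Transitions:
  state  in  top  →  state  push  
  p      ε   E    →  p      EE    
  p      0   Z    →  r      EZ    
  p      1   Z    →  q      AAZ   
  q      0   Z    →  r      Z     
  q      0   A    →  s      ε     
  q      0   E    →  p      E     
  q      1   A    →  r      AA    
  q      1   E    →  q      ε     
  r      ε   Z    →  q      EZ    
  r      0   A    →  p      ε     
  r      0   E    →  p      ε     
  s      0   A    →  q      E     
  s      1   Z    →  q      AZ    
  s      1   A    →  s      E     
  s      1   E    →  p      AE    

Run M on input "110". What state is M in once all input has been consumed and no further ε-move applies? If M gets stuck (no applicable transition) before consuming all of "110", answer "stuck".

p

(p, 110, Z)
  read 1, top Z: go to q, push AAZ → (q, 10, AAZ)
  read 1, top A: go to r, push AA → (r, 0, AAAZ)
  read 0, top A: go to p, push ε → (p, ε, AAZ)
All input consumed; M is in state p.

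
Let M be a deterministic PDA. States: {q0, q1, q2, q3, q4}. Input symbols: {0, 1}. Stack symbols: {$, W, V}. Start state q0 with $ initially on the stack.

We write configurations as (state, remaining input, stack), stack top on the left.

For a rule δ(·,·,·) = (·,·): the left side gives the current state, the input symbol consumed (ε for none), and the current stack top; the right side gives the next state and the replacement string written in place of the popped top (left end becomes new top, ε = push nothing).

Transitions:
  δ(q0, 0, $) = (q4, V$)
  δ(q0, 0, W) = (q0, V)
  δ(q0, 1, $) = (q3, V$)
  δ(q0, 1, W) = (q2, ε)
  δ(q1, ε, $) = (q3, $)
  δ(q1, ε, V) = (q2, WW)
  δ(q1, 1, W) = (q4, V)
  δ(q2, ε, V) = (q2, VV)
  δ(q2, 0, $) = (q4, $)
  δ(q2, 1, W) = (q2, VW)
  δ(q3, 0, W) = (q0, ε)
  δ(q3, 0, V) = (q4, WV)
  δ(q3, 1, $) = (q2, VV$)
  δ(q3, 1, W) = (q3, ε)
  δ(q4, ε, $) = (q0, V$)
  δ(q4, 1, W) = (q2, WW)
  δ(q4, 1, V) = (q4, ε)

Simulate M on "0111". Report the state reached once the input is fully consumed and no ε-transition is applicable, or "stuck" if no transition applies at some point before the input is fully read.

stuck

(q0, 0111, $) ⊢ (q4, 111, V$) ⊢ (q4, 11, $) ⊢ (q0, 11, V$)
No transition for (q0, 1, top V); M blocks with input 11 remaining.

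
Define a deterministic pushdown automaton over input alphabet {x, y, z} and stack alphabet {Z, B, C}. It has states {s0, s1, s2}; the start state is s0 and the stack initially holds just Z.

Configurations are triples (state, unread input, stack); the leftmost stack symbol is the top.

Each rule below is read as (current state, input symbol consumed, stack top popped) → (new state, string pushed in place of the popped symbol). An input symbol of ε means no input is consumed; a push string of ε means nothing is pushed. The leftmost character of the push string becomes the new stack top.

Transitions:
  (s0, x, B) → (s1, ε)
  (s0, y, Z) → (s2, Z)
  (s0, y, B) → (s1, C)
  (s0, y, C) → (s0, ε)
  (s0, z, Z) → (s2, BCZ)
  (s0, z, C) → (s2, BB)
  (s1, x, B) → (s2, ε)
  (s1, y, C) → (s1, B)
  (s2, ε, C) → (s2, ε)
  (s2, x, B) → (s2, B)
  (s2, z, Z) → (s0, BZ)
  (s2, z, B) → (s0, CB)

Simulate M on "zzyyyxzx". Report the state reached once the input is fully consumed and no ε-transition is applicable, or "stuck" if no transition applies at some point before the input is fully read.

(s0, zzyyyxzx, Z) ⊢ (s2, zyyyxzx, BCZ) ⊢ (s0, yyyxzx, CBCZ) ⊢ (s0, yyxzx, BCZ) ⊢ (s1, yxzx, CCZ) ⊢ (s1, xzx, BCZ) ⊢ (s2, zx, CZ) ⊢ (s2, zx, Z) ⊢ (s0, x, BZ) ⊢ (s1, ε, Z)
All input consumed; M is in state s1.

s1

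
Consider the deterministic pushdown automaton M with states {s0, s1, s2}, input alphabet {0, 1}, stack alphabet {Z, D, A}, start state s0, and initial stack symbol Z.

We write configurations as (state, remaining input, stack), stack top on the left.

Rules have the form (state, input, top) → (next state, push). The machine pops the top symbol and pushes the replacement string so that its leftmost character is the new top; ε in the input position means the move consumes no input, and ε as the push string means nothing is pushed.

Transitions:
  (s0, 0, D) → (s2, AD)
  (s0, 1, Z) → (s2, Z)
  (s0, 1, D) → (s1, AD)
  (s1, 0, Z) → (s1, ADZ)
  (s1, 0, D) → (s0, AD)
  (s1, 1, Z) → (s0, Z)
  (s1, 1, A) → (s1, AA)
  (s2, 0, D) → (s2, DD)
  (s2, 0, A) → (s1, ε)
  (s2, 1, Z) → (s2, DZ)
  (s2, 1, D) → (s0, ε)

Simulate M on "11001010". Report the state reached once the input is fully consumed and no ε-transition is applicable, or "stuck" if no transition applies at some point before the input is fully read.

stuck

(s0, 11001010, Z)
  read 1, top Z: go to s2, push Z → (s2, 1001010, Z)
  read 1, top Z: go to s2, push DZ → (s2, 001010, DZ)
  read 0, top D: go to s2, push DD → (s2, 01010, DDZ)
  read 0, top D: go to s2, push DD → (s2, 1010, DDDZ)
  read 1, top D: go to s0, push ε → (s0, 010, DDZ)
  read 0, top D: go to s2, push AD → (s2, 10, ADDZ)
No transition for (s2, 1, top A); M blocks with input 10 remaining.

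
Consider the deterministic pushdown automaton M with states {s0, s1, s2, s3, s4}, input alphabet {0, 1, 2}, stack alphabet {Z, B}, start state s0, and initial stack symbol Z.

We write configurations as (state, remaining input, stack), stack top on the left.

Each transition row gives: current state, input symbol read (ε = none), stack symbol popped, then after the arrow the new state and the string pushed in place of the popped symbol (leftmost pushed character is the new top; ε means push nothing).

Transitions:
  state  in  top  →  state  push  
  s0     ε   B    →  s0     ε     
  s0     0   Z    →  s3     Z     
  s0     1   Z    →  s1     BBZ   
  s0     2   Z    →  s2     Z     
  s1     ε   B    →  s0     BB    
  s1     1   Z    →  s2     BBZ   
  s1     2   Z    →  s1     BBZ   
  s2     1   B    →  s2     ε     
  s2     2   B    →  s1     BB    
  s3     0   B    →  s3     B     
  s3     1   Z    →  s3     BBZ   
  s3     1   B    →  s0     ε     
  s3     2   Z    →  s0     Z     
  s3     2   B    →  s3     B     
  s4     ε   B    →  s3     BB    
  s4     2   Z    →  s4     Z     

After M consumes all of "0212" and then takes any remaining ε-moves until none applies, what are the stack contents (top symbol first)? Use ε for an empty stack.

Z

(s0, 0212, Z) ⊢ (s3, 212, Z) ⊢ (s0, 12, Z) ⊢ (s1, 2, BBZ) ⊢ (s0, 2, BBBZ) ⊢ (s0, 2, BBZ) ⊢ (s0, 2, BZ) ⊢ (s0, 2, Z) ⊢ (s2, ε, Z)
All input consumed in state s2 with stack Z.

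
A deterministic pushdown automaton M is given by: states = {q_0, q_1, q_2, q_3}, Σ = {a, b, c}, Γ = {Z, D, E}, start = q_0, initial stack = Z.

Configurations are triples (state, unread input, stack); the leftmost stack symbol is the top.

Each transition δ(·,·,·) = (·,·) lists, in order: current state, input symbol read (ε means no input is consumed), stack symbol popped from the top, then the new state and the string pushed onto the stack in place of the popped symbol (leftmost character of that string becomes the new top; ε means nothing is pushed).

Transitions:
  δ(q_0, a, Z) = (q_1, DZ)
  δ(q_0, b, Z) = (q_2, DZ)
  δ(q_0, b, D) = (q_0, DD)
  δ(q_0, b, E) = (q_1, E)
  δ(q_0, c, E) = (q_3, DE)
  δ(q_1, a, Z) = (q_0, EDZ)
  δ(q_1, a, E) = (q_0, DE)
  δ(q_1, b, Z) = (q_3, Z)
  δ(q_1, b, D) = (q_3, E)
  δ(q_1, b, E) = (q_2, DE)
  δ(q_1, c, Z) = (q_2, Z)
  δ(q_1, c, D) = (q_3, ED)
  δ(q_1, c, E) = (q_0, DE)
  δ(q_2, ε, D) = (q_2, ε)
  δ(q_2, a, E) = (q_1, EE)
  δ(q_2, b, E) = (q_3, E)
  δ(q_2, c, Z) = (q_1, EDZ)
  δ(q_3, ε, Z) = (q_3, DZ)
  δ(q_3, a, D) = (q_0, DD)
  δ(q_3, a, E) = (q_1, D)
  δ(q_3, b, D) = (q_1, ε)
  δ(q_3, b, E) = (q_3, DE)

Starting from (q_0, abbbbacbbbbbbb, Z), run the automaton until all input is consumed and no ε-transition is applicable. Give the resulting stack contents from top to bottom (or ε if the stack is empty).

DDDDDDDDEEZ

(q_0, abbbbacbbbbbbb, Z)
  read a, top Z: go to q_1, push DZ → (q_1, bbbbacbbbbbbb, DZ)
  read b, top D: go to q_3, push E → (q_3, bbbacbbbbbbb, EZ)
  read b, top E: go to q_3, push DE → (q_3, bbacbbbbbbb, DEZ)
  read b, top D: go to q_1, push ε → (q_1, bacbbbbbbb, EZ)
  read b, top E: go to q_2, push DE → (q_2, acbbbbbbb, DEZ)
  ε-move, top D: go to q_2, push ε → (q_2, acbbbbbbb, EZ)
  read a, top E: go to q_1, push EE → (q_1, cbbbbbbb, EEZ)
  read c, top E: go to q_0, push DE → (q_0, bbbbbbb, DEEZ)
  read b, top D: go to q_0, push DD → (q_0, bbbbbb, DDEEZ)
  read b, top D: go to q_0, push DD → (q_0, bbbbb, DDDEEZ)
  read b, top D: go to q_0, push DD → (q_0, bbbb, DDDDEEZ)
  read b, top D: go to q_0, push DD → (q_0, bbb, DDDDDEEZ)
  read b, top D: go to q_0, push DD → (q_0, bb, DDDDDDEEZ)
  read b, top D: go to q_0, push DD → (q_0, b, DDDDDDDEEZ)
  read b, top D: go to q_0, push DD → (q_0, ε, DDDDDDDDEEZ)
All input consumed in state q_0 with stack DDDDDDDDEEZ.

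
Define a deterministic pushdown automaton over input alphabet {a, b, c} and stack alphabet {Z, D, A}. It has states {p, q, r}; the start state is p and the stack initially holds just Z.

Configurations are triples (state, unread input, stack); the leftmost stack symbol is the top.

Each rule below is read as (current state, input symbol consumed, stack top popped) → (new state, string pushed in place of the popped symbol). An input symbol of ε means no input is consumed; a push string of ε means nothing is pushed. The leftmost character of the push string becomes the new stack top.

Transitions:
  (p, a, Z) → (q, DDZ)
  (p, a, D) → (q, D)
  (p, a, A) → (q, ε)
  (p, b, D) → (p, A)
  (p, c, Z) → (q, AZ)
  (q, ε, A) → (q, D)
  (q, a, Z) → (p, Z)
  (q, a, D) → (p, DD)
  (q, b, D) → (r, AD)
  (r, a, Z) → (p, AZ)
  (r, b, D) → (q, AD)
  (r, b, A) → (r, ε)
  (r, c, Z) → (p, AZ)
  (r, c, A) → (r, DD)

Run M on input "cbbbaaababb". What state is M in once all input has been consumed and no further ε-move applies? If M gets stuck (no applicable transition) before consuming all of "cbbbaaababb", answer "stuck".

(p, cbbbaaababb, Z)
  read c, top Z: go to q, push AZ → (q, bbbaaababb, AZ)
  ε-move, top A: go to q, push D → (q, bbbaaababb, DZ)
  read b, top D: go to r, push AD → (r, bbaaababb, ADZ)
  read b, top A: go to r, push ε → (r, baaababb, DZ)
  read b, top D: go to q, push AD → (q, aaababb, ADZ)
  ε-move, top A: go to q, push D → (q, aaababb, DDZ)
  read a, top D: go to p, push DD → (p, aababb, DDDZ)
  read a, top D: go to q, push D → (q, ababb, DDDZ)
  read a, top D: go to p, push DD → (p, babb, DDDDZ)
  read b, top D: go to p, push A → (p, abb, ADDDZ)
  read a, top A: go to q, push ε → (q, bb, DDDZ)
  read b, top D: go to r, push AD → (r, b, ADDDZ)
  read b, top A: go to r, push ε → (r, ε, DDDZ)
All input consumed; M is in state r.

r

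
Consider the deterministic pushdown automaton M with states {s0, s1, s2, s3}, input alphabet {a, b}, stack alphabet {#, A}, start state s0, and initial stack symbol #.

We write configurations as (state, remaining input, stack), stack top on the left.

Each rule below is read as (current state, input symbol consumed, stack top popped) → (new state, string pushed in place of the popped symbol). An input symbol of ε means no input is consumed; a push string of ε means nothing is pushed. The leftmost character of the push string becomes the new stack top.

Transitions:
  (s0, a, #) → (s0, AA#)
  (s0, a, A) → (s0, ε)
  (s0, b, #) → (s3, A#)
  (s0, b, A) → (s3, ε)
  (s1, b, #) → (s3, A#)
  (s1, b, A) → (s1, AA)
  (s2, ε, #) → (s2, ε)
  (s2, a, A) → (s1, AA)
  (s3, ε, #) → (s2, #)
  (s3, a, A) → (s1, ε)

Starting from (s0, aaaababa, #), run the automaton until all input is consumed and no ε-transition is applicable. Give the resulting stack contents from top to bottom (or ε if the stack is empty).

#

(s0, aaaababa, #)
  read a, top #: go to s0, push AA# → (s0, aaababa, AA#)
  read a, top A: go to s0, push ε → (s0, aababa, A#)
  read a, top A: go to s0, push ε → (s0, ababa, #)
  read a, top #: go to s0, push AA# → (s0, baba, AA#)
  read b, top A: go to s3, push ε → (s3, aba, A#)
  read a, top A: go to s1, push ε → (s1, ba, #)
  read b, top #: go to s3, push A# → (s3, a, A#)
  read a, top A: go to s1, push ε → (s1, ε, #)
All input consumed in state s1 with stack #.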